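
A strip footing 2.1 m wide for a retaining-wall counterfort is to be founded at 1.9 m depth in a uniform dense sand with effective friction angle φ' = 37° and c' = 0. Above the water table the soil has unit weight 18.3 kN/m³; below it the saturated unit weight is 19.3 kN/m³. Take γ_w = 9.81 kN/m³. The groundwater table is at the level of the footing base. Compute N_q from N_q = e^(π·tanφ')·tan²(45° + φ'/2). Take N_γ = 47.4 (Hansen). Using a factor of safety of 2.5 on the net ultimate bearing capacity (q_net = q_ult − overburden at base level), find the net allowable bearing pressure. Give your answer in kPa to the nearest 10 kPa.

N_q = e^(π·tan37°)·tan²(63.5°) = 42.92.
Overburden at base level: q = 18.3 × 1.9 = 34.77 kPa.
Below the base the soil is submerged, so the ½γBN_γ term uses γ' = 19.3 − 9.81 = 9.49 kN/m³.
Surcharge term q·N_q = 34.77 × 42.92 = 1492.3 kPa; self-weight term 0.5·γ·B·N_γ = 0.5 × 9.49 × 2.1 × 47.4 = 472.32 kPa.
q_ult = 1492.3 + 472.32 = 1964.6 kPa.
q_net = 1964.6 − 34.77 = 1929.9 kPa.
q_all(net) = 1929.9 / 2.5 = 771.95 kPa.

q_all(net) ≈ 770 kPa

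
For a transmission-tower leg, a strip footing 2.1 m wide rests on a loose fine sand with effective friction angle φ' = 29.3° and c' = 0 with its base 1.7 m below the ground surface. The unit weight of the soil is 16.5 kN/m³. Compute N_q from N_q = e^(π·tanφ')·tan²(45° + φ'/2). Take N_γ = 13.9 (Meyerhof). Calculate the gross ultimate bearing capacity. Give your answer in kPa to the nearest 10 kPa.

q_ult ≈ 720 kPa

tan29.3° = 0.5612, so N_q = e^(π×0.5612)·tan²(59.65°) = 5.83 × 2.917 = 17.
Effective surcharge at the founding depth q = γ·D_f = 16.5 × 1.7 = 28.05 kPa.
q_ult = q·N_q + 0.5·γ·B·N_γ
     = 28.05 × 17.004 + 0.5 × 16.5 × 2.1 × 13.9
     = 476.98 + 240.82 = 717.79 kPa.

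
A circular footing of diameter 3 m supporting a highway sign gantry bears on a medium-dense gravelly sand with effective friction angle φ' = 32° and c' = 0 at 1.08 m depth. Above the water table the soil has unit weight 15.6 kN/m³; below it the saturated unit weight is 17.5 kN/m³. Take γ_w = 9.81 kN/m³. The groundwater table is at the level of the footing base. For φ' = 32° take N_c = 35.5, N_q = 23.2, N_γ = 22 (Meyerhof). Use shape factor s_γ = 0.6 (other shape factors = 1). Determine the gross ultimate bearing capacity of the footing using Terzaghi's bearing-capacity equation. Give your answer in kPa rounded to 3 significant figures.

Overburden at base level: q = 15.6 × 1.08 = 16.848 kPa.
Below the base the soil is submerged, so the ½γBN_γ term uses γ' = 17.5 − 9.81 = 7.69 kN/m³.
Surcharge term q·N_q = 16.848 × 23.2 = 390.87 kPa; self-weight term 0.5·γ·B·N_γ·s_γ = 0.5 × 7.69 × 3 × 22 × 0.6 = 152.26 kPa.
q_ult = 390.87 + 152.26 = 543.14 kPa.

q_ult ≈ 543 kPa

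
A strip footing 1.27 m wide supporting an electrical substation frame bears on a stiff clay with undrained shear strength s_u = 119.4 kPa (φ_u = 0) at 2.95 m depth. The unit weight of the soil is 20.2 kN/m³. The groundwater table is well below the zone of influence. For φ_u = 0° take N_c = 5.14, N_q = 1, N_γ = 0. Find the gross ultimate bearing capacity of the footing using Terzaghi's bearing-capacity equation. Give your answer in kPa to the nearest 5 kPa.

q_ult ≈ 675 kPa

Effective surcharge at the founding depth q = γ·D_f = 20.2 × 2.95 = 59.59 kPa.
q_ult = c·N_c + q·N_q
     = 119.4 × 5.14 + 59.59 × 1
     = 613.72 + 59.59 = 673.31 kPa.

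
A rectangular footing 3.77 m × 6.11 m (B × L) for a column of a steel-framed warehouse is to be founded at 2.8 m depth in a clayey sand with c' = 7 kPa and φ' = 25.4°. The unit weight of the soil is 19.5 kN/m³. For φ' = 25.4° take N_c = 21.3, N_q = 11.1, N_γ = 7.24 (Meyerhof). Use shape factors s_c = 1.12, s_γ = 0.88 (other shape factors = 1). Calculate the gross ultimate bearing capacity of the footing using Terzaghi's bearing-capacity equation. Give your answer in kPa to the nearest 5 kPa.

Effective surcharge at the founding depth q = γ·D_f = 19.5 × 2.8 = 54.6 kPa.
q_ult = c·N_c·s_c + q·N_q + 0.5·γ·B·N_γ·s_γ
     = 7 × 21.3 × 1.12 + 54.6 × 11.1 + 0.5 × 19.5 × 3.77 × 7.24 × 0.88
     = 166.99 + 606.06 + 234.19 = 1007.2 kPa.

q_ult ≈ 1005 kPa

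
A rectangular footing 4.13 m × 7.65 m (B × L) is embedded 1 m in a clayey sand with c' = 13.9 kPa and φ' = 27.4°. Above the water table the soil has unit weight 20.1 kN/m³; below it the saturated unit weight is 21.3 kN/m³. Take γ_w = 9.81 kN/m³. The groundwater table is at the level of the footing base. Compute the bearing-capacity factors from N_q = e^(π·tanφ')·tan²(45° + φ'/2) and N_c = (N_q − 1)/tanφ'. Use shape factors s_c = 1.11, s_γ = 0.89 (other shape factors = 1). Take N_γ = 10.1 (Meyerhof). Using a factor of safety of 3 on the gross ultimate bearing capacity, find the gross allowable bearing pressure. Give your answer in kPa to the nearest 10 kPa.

N_q = e^(π·tan27.4°)·tan²(58.7°) = 13.78; N_c = (N_q − 1)/tanφ' = 24.66.
Overburden at base level: q = 20.1 × 1 = 20.1 kPa.
Below the base the soil is submerged, so the ½γBN_γ term uses γ' = 21.3 − 9.81 = 11.49 kN/m³.
Cohesion term c·N_c·s_c = 13.9 × 24.665 × 1.11 = 380.55 kPa; surcharge term q·N_q = 20.1 × 13.785 = 277.08 kPa; self-weight term 0.5·γ·B·N_γ·s_γ = 0.5 × 11.49 × 4.13 × 10.1 × 0.89 = 213.28 kPa.
q_ult = 380.55 + 277.08 + 213.28 = 870.91 kPa.
q_all = 870.91 / 3 = 290.3 kPa.

q_all ≈ 290 kPa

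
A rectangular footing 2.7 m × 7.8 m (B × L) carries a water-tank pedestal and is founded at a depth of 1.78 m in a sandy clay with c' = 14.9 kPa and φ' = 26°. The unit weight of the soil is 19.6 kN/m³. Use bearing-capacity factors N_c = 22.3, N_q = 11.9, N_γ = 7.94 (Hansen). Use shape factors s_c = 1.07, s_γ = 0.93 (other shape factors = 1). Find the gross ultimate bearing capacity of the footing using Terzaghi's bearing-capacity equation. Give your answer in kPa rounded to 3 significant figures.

q_ult ≈ 966 kPa

Effective surcharge at the founding depth q = γ·D_f = 19.6 × 1.78 = 34.888 kPa.
q_ult = c·N_c·s_c + q·N_q + 0.5·γ·B·N_γ·s_γ
     = 14.9 × 22.3 × 1.07 + 34.888 × 11.9 + 0.5 × 19.6 × 2.7 × 7.94 × 0.93
     = 355.53 + 415.17 + 195.39 = 966.08 kPa.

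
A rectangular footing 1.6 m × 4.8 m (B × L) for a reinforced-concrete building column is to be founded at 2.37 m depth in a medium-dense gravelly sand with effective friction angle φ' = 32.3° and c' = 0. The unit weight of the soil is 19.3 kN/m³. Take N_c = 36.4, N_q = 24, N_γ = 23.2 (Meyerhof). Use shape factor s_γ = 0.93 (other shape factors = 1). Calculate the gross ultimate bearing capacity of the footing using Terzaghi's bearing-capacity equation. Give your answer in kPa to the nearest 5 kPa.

Effective surcharge at the founding depth q = γ·D_f = 19.3 × 2.37 = 45.741 kPa.
q_ult = q·N_q + 0.5·γ·B·N_γ·s_γ
     = 45.741 × 24 + 0.5 × 19.3 × 1.6 × 23.2 × 0.93
     = 1097.8 + 333.13 = 1430.9 kPa.

q_ult ≈ 1430 kPa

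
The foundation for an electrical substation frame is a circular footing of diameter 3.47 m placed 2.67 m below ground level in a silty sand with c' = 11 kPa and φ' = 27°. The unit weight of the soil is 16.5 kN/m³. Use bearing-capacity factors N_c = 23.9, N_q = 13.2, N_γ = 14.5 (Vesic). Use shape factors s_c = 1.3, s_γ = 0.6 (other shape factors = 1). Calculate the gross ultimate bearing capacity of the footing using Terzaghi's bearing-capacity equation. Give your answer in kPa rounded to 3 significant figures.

q_ult ≈ 1170 kPa

Overburden at base level: q = 16.5 × 2.67 = 44.055 kPa.
Cohesion term c·N_c·s_c = 11 × 23.9 × 1.3 = 341.77 kPa; surcharge term q·N_q = 44.055 × 13.2 = 581.53 kPa; self-weight term 0.5·γ·B·N_γ·s_γ = 0.5 × 16.5 × 3.47 × 14.5 × 0.6 = 249.06 kPa.
q_ult = 341.77 + 581.53 + 249.06 = 1172.4 kPa.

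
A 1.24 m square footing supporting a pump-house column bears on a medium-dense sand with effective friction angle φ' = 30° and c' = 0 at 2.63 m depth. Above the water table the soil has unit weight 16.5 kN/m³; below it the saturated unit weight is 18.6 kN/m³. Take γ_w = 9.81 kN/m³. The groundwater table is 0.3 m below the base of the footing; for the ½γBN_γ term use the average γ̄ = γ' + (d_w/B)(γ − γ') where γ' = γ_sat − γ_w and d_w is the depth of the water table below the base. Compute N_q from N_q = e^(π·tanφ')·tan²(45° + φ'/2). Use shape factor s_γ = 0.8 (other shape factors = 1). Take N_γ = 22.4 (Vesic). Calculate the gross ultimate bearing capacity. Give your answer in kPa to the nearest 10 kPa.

q_ult ≈ 920 kPa

tan30° = 0.5774, so N_q = e^(π×0.5774)·tan²(60°) = 6.134 × 3.0 = 18.4.
Effective surcharge at the founding depth q = γ·D_f = 16.5 × 2.63 = 43.395 kPa.
With d_w = 0.3 m < B, γ̄ = 8.79 + (0.3/1.24) × (16.5 − 8.79) = 10.655 kN/m³.
q_ult = q·N_q + 0.5·γ·B·N_γ·s_γ
     = 43.395 × 18.401 + 0.5 × 10.655 × 1.24 × 22.4 × 0.8
     = 798.52 + 118.38 = 916.9 kPa.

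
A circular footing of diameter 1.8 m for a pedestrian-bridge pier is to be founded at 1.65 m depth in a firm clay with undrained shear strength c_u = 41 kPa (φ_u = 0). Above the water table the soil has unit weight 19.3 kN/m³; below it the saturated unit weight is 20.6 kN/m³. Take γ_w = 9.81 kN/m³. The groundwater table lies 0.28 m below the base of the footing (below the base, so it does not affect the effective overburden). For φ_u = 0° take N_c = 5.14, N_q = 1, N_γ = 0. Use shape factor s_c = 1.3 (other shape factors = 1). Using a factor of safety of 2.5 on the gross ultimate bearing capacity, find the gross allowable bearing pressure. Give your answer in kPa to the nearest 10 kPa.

q_all ≈ 120 kPa

q = γ·D_f = 19.3 × 1.65 = 31.845 kPa.
c·N_c·s_c = 41 × 5.14 × 1.3 = 273.96 kPa
q·N_q = 31.845 × 1 = 31.845 kPa
q_ult = 273.96 + 31.845 = 305.81 kPa.
q_all = 305.81 / 2.5 = 122.32 kPa.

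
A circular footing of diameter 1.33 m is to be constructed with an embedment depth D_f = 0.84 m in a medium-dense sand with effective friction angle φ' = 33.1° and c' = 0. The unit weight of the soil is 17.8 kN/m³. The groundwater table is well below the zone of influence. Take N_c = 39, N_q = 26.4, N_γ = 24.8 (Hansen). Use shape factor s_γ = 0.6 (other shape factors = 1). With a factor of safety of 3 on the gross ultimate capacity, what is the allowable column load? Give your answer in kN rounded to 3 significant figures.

q = γ·D_f = 17.8 × 0.84 = 14.952 kPa.
q·N_q = 14.952 × 26.4 = 394.73 kPa
0.5·γ·B·N_γ·s_γ = 0.5 × 17.8 × 1.33 × 24.8 × 0.6 = 176.13 kPa
q_ult = 394.73 + 176.13 = 570.87 kPa.
Gross allowable pressure q_all = 570.87 / 3 = 190.29 kPa.
Footing area = 1.3893 m², so allowable column load = 190.29 × 1.3893 = 264.37 kN.

P_all ≈ 264 kN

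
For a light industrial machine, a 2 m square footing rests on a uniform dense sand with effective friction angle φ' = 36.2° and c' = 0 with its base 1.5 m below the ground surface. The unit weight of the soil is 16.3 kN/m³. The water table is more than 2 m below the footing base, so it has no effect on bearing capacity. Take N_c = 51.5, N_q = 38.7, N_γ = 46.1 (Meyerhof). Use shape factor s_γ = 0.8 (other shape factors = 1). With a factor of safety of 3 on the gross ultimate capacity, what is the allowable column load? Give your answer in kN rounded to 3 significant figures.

P_all ≈ 2060 kN

Overburden at base level: q = 16.3 × 1.5 = 24.45 kPa.
Surcharge term q·N_q = 24.45 × 38.7 = 946.22 kPa; self-weight term 0.5·γ·B·N_γ·s_γ = 0.5 × 16.3 × 2 × 46.1 × 0.8 = 601.14 kPa.
q_ult = 946.22 + 601.14 = 1547.4 kPa.
Gross allowable pressure q_all = 1547.4 / 3 = 515.79 kPa.
Footing area = 4 m², so allowable column load = 515.79 × 4 = 2063.1 kN.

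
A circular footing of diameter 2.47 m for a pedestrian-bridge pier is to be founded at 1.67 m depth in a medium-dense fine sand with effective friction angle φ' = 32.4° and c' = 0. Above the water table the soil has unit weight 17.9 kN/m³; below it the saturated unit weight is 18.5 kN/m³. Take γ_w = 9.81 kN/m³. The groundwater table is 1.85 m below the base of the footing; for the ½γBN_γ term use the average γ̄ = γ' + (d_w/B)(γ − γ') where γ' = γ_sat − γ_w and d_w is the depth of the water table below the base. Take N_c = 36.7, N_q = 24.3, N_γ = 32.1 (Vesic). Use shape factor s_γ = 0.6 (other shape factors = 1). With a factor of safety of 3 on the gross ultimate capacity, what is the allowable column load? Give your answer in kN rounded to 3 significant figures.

Effective surcharge at the founding depth q = γ·D_f = 17.9 × 1.67 = 29.893 kPa.
With d_w = 1.85 m < B, γ̄ = 8.69 + (1.85/2.47) × (17.9 − 8.69) = 15.588 kN/m³.
q_ult = q·N_q + 0.5·γ·B·N_γ·s_γ
     = 29.893 × 24.3 + 0.5 × 15.588 × 2.47 × 32.1 × 0.6
     = 726.4 + 370.78 = 1097.2 kPa.
Gross allowable pressure q_all = 1097.2 / 3 = 365.73 kPa.
Footing area = 4.7916 m², so allowable column load = 365.73 × 4.7916 = 1752.4 kN.

P_all ≈ 1750 kN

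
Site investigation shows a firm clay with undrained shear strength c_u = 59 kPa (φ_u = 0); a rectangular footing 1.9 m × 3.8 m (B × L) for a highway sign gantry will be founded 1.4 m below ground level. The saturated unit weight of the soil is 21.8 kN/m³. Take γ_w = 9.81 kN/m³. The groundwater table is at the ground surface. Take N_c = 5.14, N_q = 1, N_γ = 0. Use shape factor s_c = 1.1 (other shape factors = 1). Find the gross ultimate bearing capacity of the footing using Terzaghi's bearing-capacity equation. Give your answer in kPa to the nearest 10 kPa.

q_ult ≈ 350 kPa

Water table at ground surface, so effective unit weight γ' = 21.8 − 9.81 = 11.99 kN/m³ is used throughout; overburden q = 11.99 × 1.4 = 16.786 kPa.
Cohesion term c·N_c·s_c = 59 × 5.14 × 1.1 = 333.59 kPa; surcharge term q·N_q = 16.786 × 1 = 16.786 kPa.
q_ult = 333.59 + 16.786 = 350.37 kPa.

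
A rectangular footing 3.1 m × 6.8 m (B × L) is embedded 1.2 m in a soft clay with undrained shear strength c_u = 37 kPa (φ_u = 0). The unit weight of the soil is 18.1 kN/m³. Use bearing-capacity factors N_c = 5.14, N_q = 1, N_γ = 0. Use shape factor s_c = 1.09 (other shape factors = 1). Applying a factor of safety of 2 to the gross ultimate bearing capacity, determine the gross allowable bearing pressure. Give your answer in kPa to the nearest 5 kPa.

q_all ≈ 115 kPa

Effective surcharge at the founding depth q = γ·D_f = 18.1 × 1.2 = 21.72 kPa.
q_ult = c·N_c·s_c + q·N_q
     = 37 × 5.14 × 1.09 + 21.72 × 1
     = 207.3 + 21.72 = 229.02 kPa.
q_all = q_ult / FS = 229.02 / 2 = 114.51 kPa.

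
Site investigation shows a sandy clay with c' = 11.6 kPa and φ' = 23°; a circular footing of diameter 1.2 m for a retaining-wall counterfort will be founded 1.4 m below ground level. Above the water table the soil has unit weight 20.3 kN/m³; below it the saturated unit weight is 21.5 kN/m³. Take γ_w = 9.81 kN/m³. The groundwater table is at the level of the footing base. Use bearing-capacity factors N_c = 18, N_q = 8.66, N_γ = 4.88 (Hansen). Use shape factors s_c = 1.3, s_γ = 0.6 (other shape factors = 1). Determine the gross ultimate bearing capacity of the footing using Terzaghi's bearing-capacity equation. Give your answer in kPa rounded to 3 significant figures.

Overburden at base level: q = 20.3 × 1.4 = 28.42 kPa.
Below the base the soil is submerged, so the ½γBN_γ term uses γ' = 21.5 − 9.81 = 11.69 kN/m³.
Cohesion term c·N_c·s_c = 11.6 × 18 × 1.3 = 271.44 kPa; surcharge term q·N_q = 28.42 × 8.66 = 246.12 kPa; self-weight term 0.5·γ·B·N_γ·s_γ = 0.5 × 11.69 × 1.2 × 4.88 × 0.6 = 20.537 kPa.
q_ult = 271.44 + 246.12 + 20.537 = 538.09 kPa.

q_ult ≈ 538 kPa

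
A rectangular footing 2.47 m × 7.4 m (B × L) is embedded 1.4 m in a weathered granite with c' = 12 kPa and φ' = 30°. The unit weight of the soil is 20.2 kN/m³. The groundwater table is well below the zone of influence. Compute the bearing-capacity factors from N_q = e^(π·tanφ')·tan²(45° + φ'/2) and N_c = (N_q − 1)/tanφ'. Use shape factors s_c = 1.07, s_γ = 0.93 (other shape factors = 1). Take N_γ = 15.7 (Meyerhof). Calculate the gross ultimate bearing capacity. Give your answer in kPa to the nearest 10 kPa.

tan30° = 0.5774, so N_q = e^(π×0.5774)·tan²(60°) = 6.134 × 3.0 = 18.4.
N_c = (18.4 − 1)/tan30° = 30.14.
q = γ·D_f = 20.2 × 1.4 = 28.28 kPa.
c·N_c·s_c = 12 × 30.14 × 1.07 = 386.99 kPa
q·N_q = 28.28 × 18.401 = 520.38 kPa
0.5·γ·B·N_γ·s_γ = 0.5 × 20.2 × 2.47 × 15.7 × 0.93 = 364.25 kPa
q_ult = 386.99 + 520.38 + 364.25 = 1271.6 kPa.

q_ult ≈ 1270 kPa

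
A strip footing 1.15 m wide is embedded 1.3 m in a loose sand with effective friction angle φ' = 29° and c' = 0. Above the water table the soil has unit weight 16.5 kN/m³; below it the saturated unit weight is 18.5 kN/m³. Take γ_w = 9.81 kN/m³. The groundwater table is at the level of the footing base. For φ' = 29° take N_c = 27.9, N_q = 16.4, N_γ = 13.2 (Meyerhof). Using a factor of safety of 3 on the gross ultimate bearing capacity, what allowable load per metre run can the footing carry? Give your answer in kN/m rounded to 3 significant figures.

q = γ·D_f = 16.5 × 1.3 = 21.45 kPa.
For the ½γBN_γ term take γ' = 18.5 − 9.81 = 8.69 kN/m³ (soil below base is submerged).
q·N_q = 21.45 × 16.4 = 351.78 kPa
0.5·γ·B·N_γ = 0.5 × 8.69 × 1.15 × 13.2 = 65.957 kPa
q_ult = 351.78 + 65.957 = 417.74 kPa.
Gross allowable pressure q_all = 417.74 / 3 = 139.25 kPa.
Allowable wall load = q_all × B = 139.25 × 1.15 = 160.13 kN per metre run.

≈ 160 kN/m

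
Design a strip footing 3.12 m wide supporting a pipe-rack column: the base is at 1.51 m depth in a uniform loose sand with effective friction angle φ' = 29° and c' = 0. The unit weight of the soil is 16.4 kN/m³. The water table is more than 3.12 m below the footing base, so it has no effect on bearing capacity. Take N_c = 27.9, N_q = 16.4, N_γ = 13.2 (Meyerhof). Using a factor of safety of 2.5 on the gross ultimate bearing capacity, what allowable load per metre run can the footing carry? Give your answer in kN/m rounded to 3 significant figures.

≈ 928 kN/m

q = γ·D_f = 16.4 × 1.51 = 24.764 kPa.
q·N_q = 24.764 × 16.4 = 406.13 kPa
0.5·γ·B·N_γ = 0.5 × 16.4 × 3.12 × 13.2 = 337.71 kPa
q_ult = 406.13 + 337.71 = 743.84 kPa.
Gross allowable pressure q_all = 743.84 / 2.5 = 297.54 kPa.
Allowable wall load = q_all × B = 297.54 × 3.12 = 928.31 kN per metre run.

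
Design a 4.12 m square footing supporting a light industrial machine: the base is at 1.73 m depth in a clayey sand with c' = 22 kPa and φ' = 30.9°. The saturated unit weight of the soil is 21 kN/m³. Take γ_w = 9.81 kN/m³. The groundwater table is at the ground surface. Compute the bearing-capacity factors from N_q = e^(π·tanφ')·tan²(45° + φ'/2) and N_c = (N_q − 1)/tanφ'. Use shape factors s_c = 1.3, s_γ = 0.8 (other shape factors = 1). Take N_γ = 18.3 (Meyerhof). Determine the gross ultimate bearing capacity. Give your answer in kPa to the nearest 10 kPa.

tan30.9° = 0.5985, so N_q = e^(π×0.5985)·tan²(60.45°) = 6.555 × 3.111 = 20.39.
N_c = (20.39 − 1)/tan30.9° = 32.41.
Water table at ground surface, so effective unit weight γ' = 21 − 9.81 = 11.19 kN/m³ is used throughout; overburden q = 11.19 × 1.73 = 19.359 kPa; the same γ' applies in the ½γBN_γ term.
Cohesion term c·N_c·s_c = 22 × 32.406 × 1.3 = 926.8 kPa; surcharge term q·N_q = 19.359 × 20.394 = 394.81 kPa; self-weight term 0.5·γ·B·N_γ·s_γ = 0.5 × 11.19 × 4.12 × 18.3 × 0.8 = 337.47 kPa.
q_ult = 926.8 + 394.81 + 337.47 = 1659.1 kPa.

q_ult ≈ 1660 kPa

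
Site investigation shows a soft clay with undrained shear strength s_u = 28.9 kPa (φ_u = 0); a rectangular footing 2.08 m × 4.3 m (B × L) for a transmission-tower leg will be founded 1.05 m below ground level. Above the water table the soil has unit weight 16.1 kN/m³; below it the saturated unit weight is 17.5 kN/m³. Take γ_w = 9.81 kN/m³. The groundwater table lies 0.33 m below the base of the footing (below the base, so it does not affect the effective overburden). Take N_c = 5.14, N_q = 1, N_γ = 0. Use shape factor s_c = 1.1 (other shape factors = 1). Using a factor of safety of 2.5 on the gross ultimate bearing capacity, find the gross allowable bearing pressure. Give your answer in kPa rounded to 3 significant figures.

q_all ≈ 72.1 kPa

q = γ·D_f = 16.1 × 1.05 = 16.905 kPa.
c·N_c·s_c = 28.9 × 5.14 × 1.1 = 163.4 kPa
q·N_q = 16.905 × 1 = 16.905 kPa
q_ult = 163.4 + 16.905 = 180.31 kPa.
q_all = 180.31 / 2.5 = 72.122 kPa.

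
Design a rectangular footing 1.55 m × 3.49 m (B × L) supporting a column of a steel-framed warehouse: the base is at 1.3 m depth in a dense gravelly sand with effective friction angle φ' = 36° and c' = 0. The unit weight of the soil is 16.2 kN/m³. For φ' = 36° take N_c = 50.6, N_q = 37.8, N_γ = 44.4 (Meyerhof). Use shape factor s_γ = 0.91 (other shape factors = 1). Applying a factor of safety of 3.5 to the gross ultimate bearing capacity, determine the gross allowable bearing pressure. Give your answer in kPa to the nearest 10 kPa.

q_all ≈ 370 kPa

Overburden at base level: q = 16.2 × 1.3 = 21.06 kPa.
Surcharge term q·N_q = 21.06 × 37.8 = 796.07 kPa; self-weight term 0.5·γ·B·N_γ·s_γ = 0.5 × 16.2 × 1.55 × 44.4 × 0.91 = 507.27 kPa.
q_ult = 796.07 + 507.27 = 1303.3 kPa.
q_all = q_ult / FS = 1303.3 / 3.5 = 372.38 kPa.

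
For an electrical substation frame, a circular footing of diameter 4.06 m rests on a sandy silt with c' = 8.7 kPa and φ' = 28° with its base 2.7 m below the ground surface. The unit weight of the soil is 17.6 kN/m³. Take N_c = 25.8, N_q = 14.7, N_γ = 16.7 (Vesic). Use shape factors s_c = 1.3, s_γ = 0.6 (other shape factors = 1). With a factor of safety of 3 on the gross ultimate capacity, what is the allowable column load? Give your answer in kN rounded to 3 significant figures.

q = γ·D_f = 17.6 × 2.7 = 47.52 kPa.
c·N_c·s_c = 8.7 × 25.8 × 1.3 = 291.8 kPa
q·N_q = 47.52 × 14.7 = 698.54 kPa
0.5·γ·B·N_γ·s_γ = 0.5 × 17.6 × 4.06 × 16.7 × 0.6 = 357.99 kPa
q_ult = 291.8 + 698.54 + 357.99 = 1348.3 kPa.
Gross allowable pressure q_all = 1348.3 / 3 = 449.45 kPa.
Footing area = 12.9462 m², so allowable column load = 449.45 × 12.9462 = 5818.6 kN.

P_all ≈ 5820 kN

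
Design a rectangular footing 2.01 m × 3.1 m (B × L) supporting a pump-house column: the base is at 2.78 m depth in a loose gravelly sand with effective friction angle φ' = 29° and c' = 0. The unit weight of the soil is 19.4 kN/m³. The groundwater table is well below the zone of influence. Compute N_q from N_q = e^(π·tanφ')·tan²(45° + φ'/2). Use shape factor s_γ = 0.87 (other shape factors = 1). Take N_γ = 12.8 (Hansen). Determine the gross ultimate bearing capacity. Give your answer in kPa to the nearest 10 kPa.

tan29° = 0.5543, so N_q = e^(π×0.5543)·tan²(59.5°) = 5.705 × 2.882 = 16.44.
Effective surcharge at the founding depth q = γ·D_f = 19.4 × 2.78 = 53.932 kPa.
q_ult = q·N_q + 0.5·γ·B·N_γ·s_γ
     = 53.932 × 16.443 + 0.5 × 19.4 × 2.01 × 12.8 × 0.87
     = 886.82 + 217.12 = 1103.9 kPa.

q_ult ≈ 1100 kPa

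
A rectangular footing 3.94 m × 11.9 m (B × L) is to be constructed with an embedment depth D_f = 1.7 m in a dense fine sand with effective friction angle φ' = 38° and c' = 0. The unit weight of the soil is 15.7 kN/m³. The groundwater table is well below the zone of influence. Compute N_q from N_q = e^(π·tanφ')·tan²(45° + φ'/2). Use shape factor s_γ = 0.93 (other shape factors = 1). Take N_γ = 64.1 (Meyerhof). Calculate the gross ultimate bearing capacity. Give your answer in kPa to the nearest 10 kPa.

q_ult ≈ 3150 kPa

tan38° = 0.7813, so N_q = e^(π×0.7813)·tan²(64°) = 11.64 × 4.204 = 48.93.
Overburden at base level: q = 15.7 × 1.7 = 26.69 kPa.
Surcharge term q·N_q = 26.69 × 48.933 = 1306 kPa; self-weight term 0.5·γ·B·N_γ·s_γ = 0.5 × 15.7 × 3.94 × 64.1 × 0.93 = 1843.8 kPa.
q_ult = 1306 + 1843.8 = 3149.8 kPa.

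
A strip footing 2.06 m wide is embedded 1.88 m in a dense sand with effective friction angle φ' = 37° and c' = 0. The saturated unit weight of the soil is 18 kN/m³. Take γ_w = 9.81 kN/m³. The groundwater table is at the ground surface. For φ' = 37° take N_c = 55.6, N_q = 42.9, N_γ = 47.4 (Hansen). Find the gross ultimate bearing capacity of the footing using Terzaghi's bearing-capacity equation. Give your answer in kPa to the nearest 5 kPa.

Water table at ground surface, so effective unit weight γ' = 18 − 9.81 = 8.19 kN/m³ is used throughout; overburden q = 8.19 × 1.88 = 15.397 kPa; the same γ' applies in the ½γBN_γ term.
Surcharge term q·N_q = 15.397 × 42.9 = 660.54 kPa; self-weight term 0.5·γ·B·N_γ = 0.5 × 8.19 × 2.06 × 47.4 = 399.85 kPa.
q_ult = 660.54 + 399.85 = 1060.4 kPa.

q_ult ≈ 1060 kPa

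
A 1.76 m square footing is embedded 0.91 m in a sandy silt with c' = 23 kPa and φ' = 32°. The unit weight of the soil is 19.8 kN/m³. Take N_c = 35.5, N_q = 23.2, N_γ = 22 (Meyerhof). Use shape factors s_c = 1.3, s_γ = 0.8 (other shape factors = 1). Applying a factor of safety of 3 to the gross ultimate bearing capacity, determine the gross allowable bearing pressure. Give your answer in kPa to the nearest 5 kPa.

q_all ≈ 595 kPa

Overburden at base level: q = 19.8 × 0.91 = 18.018 kPa.
Cohesion term c·N_c·s_c = 23 × 35.5 × 1.3 = 1061.5 kPa; surcharge term q·N_q = 18.018 × 23.2 = 418.02 kPa; self-weight term 0.5·γ·B·N_γ·s_γ = 0.5 × 19.8 × 1.76 × 22 × 0.8 = 306.66 kPa.
q_ult = 1061.5 + 418.02 + 306.66 = 1786.1 kPa.
q_all = q_ult / FS = 1786.1 / 3 = 595.38 kPa.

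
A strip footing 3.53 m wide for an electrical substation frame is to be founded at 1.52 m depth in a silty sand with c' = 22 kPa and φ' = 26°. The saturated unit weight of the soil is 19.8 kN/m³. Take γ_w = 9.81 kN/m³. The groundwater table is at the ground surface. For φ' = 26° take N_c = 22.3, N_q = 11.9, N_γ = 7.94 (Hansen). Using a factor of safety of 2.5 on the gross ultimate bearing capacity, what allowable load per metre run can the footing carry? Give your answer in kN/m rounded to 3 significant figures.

≈ 1150 kN/m

γ' = 19.8 − 9.81 = 9.99 kN/m³ (submerged throughout). q = 9.99 × 1.52 = 15.185 kPa; the same γ' applies in the ½γBN_γ term.
c·N_c = 22 × 22.3 = 490.6 kPa
q·N_q = 15.185 × 11.9 = 180.7 kPa
0.5·γ·B·N_γ = 0.5 × 9.99 × 3.53 × 7.94 = 140 kPa
q_ult = 490.6 + 180.7 + 140 = 811.3 kPa.
Gross allowable pressure q_all = 811.3 / 2.5 = 324.52 kPa.
Allowable wall load = q_all × B = 324.52 × 3.53 = 1145.6 kN per metre run.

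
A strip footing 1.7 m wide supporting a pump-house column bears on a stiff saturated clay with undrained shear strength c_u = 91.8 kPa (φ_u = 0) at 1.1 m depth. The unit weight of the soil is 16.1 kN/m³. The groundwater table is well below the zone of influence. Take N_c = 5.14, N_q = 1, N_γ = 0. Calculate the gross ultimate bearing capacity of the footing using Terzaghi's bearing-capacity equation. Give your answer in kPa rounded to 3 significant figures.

q_ult ≈ 490 kPa

Effective surcharge at the founding depth q = γ·D_f = 16.1 × 1.1 = 17.71 kPa.
q_ult = c·N_c + q·N_q
     = 91.8 × 5.14 + 17.71 × 1
     = 471.85 + 17.71 = 489.56 kPa.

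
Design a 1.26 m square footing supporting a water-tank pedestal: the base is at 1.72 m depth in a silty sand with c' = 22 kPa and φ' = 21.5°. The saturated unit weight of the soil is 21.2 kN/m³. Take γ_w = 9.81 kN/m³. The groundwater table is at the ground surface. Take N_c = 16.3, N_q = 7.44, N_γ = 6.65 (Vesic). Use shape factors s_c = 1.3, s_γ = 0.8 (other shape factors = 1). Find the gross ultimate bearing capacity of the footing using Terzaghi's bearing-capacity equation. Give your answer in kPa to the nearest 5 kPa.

Water table at ground surface, so effective unit weight γ' = 21.2 − 9.81 = 11.39 kN/m³ is used throughout; overburden q = 11.39 × 1.72 = 19.591 kPa; the same γ' applies in the ½γBN_γ term.
Cohesion term c·N_c·s_c = 22 × 16.3 × 1.3 = 466.18 kPa; surcharge term q·N_q = 19.591 × 7.44 = 145.76 kPa; self-weight term 0.5·γ·B·N_γ·s_γ = 0.5 × 11.39 × 1.26 × 6.65 × 0.8 = 38.175 kPa.
q_ult = 466.18 + 145.76 + 38.175 = 650.11 kPa.

q_ult ≈ 650 kPa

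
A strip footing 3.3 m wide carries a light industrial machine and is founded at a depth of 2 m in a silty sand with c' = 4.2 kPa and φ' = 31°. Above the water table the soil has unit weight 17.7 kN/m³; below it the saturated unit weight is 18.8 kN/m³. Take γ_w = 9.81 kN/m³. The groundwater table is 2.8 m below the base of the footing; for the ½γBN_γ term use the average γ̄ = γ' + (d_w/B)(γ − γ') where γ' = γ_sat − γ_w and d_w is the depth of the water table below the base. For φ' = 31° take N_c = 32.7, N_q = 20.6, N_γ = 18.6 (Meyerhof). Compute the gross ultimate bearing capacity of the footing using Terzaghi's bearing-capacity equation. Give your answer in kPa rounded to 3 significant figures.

Overburden at base level: q = 17.7 × 2 = 35.4 kPa.
The water table is 2.8 m below the base (< B = 3.3 m), so the ½γBN_γ term uses γ̄ = γ' + (d_w/B)(γ − γ') = 8.99 + (2.8/3.3)(17.7 − 8.99) = 16.38 kN/m³.
Cohesion term c·N_c = 4.2 × 32.7 = 137.34 kPa; surcharge term q·N_q = 35.4 × 20.6 = 729.24 kPa; self-weight term 0.5·γ·B·N_γ = 0.5 × 16.38 × 3.3 × 18.6 = 502.71 kPa.
q_ult = 137.34 + 729.24 + 502.71 = 1369.3 kPa.

q_ult ≈ 1370 kPa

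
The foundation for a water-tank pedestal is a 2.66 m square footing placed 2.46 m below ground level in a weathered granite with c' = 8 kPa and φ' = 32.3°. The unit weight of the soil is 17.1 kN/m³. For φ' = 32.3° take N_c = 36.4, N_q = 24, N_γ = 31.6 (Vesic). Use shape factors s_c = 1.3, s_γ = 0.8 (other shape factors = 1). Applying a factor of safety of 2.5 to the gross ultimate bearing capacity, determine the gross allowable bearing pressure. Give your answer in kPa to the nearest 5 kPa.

q_all ≈ 785 kPa

Effective surcharge at the founding depth q = γ·D_f = 17.1 × 2.46 = 42.066 kPa.
q_ult = c·N_c·s_c + q·N_q + 0.5·γ·B·N_γ·s_γ
     = 8 × 36.4 × 1.3 + 42.066 × 24 + 0.5 × 17.1 × 2.66 × 31.6 × 0.8
     = 378.56 + 1009.6 + 574.94 = 1963.1 kPa.
q_all = q_ult / FS = 1963.1 / 2.5 = 785.23 kPa.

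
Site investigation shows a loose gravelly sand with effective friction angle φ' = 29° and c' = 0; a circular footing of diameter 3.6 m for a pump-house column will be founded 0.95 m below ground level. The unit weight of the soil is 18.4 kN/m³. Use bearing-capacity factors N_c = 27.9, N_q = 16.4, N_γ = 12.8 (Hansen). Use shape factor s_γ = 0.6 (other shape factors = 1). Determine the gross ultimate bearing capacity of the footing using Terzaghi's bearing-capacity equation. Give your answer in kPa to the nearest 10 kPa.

Effective surcharge at the founding depth q = γ·D_f = 18.4 × 0.95 = 17.48 kPa.
q_ult = q·N_q + 0.5·γ·B·N_γ·s_γ
     = 17.48 × 16.4 + 0.5 × 18.4 × 3.6 × 12.8 × 0.6
     = 286.67 + 254.36 = 541.03 kPa.

q_ult ≈ 540 kPa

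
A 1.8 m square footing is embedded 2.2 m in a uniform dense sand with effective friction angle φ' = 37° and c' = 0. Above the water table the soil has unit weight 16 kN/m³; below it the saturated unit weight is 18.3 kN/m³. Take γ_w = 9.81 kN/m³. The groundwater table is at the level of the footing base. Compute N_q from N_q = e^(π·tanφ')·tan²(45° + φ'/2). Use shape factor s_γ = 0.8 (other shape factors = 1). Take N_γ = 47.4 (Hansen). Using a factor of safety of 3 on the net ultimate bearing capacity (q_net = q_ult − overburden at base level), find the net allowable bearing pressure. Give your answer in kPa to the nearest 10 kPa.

q_all(net) ≈ 590 kPa

N_q = e^(π·tan37°)·tan²(63.5°) = 42.92.
Overburden at base level: q = 16 × 2.2 = 35.2 kPa.
Below the base the soil is submerged, so the ½γBN_γ term uses γ' = 18.3 − 9.81 = 8.49 kN/m³.
Surcharge term q·N_q = 35.2 × 42.92 = 1510.8 kPa; self-weight term 0.5·γ·B·N_γ·s_γ = 0.5 × 8.49 × 1.8 × 47.4 × 0.8 = 289.75 kPa.
q_ult = 1510.8 + 289.75 = 1800.5 kPa.
q_net = 1800.5 − 35.2 = 1765.3 kPa.
q_all(net) = 1765.3 / 3 = 588.44 kPa.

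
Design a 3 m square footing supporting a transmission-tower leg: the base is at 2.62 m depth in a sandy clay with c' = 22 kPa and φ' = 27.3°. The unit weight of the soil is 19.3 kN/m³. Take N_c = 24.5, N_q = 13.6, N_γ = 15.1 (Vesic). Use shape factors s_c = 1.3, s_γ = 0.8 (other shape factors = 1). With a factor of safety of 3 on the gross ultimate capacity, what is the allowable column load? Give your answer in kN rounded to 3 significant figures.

P_all ≈ 5210 kN

Effective surcharge at the founding depth q = γ·D_f = 19.3 × 2.62 = 50.566 kPa.
q_ult = c·N_c·s_c + q·N_q + 0.5·γ·B·N_γ·s_γ
     = 22 × 24.5 × 1.3 + 50.566 × 13.6 + 0.5 × 19.3 × 3 × 15.1 × 0.8
     = 700.7 + 687.7 + 349.72 = 1738.1 kPa.
Gross allowable pressure q_all = 1738.1 / 3 = 579.37 kPa.
Footing area = 9 m², so allowable column load = 579.37 × 9 = 5214.3 kN.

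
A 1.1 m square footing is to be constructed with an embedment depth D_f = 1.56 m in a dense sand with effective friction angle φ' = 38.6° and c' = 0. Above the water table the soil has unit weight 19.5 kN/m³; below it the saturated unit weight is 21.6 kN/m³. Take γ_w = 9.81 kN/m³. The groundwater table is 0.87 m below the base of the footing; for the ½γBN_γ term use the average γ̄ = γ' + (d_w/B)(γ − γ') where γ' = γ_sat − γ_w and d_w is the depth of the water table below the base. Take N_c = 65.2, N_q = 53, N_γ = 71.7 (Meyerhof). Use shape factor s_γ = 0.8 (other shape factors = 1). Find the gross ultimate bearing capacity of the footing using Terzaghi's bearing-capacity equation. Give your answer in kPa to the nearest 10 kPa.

q = γ·D_f = 19.5 × 1.56 = 30.42 kPa.
γ' = 11.79 kN/m³; averaging over the depth B below the base, γ̄ = γ' + (d_w/B)(γ − γ') = 17.888 kN/m³.
q·N_q = 30.42 × 53 = 1612.3 kPa
0.5·γ·B·N_γ·s_γ = 0.5 × 17.888 × 1.1 × 71.7 × 0.8 = 564.33 kPa
q_ult = 1612.3 + 564.33 = 2176.6 kPa.

q_ult ≈ 2180 kPa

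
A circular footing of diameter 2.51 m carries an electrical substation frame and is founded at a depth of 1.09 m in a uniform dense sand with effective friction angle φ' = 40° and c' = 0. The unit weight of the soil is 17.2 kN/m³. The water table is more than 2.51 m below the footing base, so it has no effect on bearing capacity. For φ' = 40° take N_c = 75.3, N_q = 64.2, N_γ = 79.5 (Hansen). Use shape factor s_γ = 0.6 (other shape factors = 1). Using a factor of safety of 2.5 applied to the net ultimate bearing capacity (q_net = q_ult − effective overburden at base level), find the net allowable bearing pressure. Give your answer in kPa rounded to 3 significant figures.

Effective surcharge at the founding depth q = γ·D_f = 17.2 × 1.09 = 18.748 kPa.
q_ult = q·N_q + 0.5·γ·B·N_γ·s_γ
     = 18.748 × 64.2 + 0.5 × 17.2 × 2.51 × 79.5 × 0.6
     = 1203.6 + 1029.7 = 2233.3 kPa.
Net ultimate: q_net = 2233.3 − 18.748 = 2214.5 kPa.
q_all(net) = 2214.5 / 2.5 = 885.81 kPa.

q_all(net) ≈ 886 kPa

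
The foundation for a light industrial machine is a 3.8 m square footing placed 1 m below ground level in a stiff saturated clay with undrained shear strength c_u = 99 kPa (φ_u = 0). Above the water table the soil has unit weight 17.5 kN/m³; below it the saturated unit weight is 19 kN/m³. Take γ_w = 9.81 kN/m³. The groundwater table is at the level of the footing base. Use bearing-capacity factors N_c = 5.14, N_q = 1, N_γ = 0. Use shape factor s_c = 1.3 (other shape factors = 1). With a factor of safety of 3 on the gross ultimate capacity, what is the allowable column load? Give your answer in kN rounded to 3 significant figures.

P_all ≈ 3270 kN

q = γ·D_f = 17.5 × 1 = 17.5 kPa.
c·N_c·s_c = 99 × 5.14 × 1.3 = 661.52 kPa
q·N_q = 17.5 × 1 = 17.5 kPa
q_ult = 661.52 + 17.5 = 679.02 kPa.
Gross allowable pressure q_all = 679.02 / 3 = 226.34 kPa.
Footing area = 14.44 m², so allowable column load = 226.34 × 14.44 = 3268.3 kN.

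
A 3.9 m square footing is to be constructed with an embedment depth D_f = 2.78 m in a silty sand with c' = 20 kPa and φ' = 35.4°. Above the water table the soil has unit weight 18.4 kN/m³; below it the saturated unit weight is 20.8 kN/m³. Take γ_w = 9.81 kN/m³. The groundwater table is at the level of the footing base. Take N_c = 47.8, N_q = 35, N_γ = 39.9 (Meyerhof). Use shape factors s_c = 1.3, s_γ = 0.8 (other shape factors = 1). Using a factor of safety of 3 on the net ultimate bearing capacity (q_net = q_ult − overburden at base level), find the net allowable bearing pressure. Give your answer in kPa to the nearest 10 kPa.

q_all(net) ≈ 1220 kPa

q = γ·D_f = 18.4 × 2.78 = 51.152 kPa.
For the ½γBN_γ term take γ' = 20.8 − 9.81 = 10.99 kN/m³ (soil below base is submerged).
c·N_c·s_c = 20 × 47.8 × 1.3 = 1242.8 kPa
q·N_q = 51.152 × 35 = 1790.3 kPa
0.5·γ·B·N_γ·s_γ = 0.5 × 10.99 × 3.9 × 39.9 × 0.8 = 684.06 kPa
q_ult = 1242.8 + 1790.3 + 684.06 = 3717.2 kPa.
q_net = 3717.2 − 51.152 = 3666 kPa.
q_all(net) = 3666 / 3 = 1222 kPa.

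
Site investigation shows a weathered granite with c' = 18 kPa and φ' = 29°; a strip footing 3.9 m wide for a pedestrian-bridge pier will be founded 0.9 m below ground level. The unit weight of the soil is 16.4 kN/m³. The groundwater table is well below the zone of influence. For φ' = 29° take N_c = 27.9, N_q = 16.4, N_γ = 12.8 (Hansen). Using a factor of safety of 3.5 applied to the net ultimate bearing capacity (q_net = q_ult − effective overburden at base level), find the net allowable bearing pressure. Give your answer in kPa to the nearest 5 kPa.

q_all(net) ≈ 325 kPa

Overburden at base level: q = 16.4 × 0.9 = 14.76 kPa.
Cohesion term c·N_c = 18 × 27.9 = 502.2 kPa; surcharge term q·N_q = 14.76 × 16.4 = 242.06 kPa; self-weight term 0.5·γ·B·N_γ = 0.5 × 16.4 × 3.9 × 12.8 = 409.34 kPa.
q_ult = 502.2 + 242.06 + 409.34 = 1153.6 kPa.
Net ultimate: q_net = 1153.6 − 14.76 = 1138.8 kPa.
q_all(net) = 1138.8 / 3.5 = 325.39 kPa.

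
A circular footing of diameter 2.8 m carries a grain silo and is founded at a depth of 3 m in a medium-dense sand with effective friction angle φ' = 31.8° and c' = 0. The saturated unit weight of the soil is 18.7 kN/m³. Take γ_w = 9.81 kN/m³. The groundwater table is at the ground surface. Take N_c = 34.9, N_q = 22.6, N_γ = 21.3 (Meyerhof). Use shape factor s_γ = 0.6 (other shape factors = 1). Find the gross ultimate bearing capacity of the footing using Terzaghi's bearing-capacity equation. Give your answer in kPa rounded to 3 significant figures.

γ' = 18.7 − 9.81 = 8.89 kN/m³ (submerged throughout). q = 8.89 × 3 = 26.67 kPa; the same γ' applies in the ½γBN_γ term.
q·N_q = 26.67 × 22.6 = 602.74 kPa
0.5·γ·B·N_γ·s_γ = 0.5 × 8.89 × 2.8 × 21.3 × 0.6 = 159.06 kPa
q_ult = 602.74 + 159.06 = 761.8 kPa.

q_ult ≈ 762 kPa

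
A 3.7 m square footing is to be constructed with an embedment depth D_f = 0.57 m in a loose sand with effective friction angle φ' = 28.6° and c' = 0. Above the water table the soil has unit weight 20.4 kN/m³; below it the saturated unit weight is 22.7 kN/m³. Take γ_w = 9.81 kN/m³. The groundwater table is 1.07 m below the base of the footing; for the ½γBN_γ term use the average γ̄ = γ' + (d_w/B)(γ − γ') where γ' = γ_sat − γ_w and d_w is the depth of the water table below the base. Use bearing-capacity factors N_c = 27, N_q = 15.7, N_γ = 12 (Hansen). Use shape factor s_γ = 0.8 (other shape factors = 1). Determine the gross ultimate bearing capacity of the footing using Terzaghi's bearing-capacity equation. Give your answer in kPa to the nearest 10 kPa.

Effective surcharge at the founding depth q = γ·D_f = 20.4 × 0.57 = 11.628 kPa.
With d_w = 1.07 m < B, γ̄ = 12.89 + (1.07/3.7) × (20.4 − 12.89) = 15.062 kN/m³.
q_ult = q·N_q + 0.5·γ·B·N_γ·s_γ
     = 11.628 × 15.7 + 0.5 × 15.062 × 3.7 × 12 × 0.8
     = 182.56 + 267.5 = 450.06 kPa.

q_ult ≈ 450 kPa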